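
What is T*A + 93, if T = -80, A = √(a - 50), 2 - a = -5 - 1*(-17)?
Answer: 93 - 160*I*√15 ≈ 93.0 - 619.68*I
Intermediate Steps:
a = -10 (a = 2 - (-5 - 1*(-17)) = 2 - (-5 + 17) = 2 - 1*12 = 2 - 12 = -10)
A = 2*I*√15 (A = √(-10 - 50) = √(-60) = 2*I*√15 ≈ 7.746*I)
T*A + 93 = -160*I*√15 + 93 = 93 - 160*I*√15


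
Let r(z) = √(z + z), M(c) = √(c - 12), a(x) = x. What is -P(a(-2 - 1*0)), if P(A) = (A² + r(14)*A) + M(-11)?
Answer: -4 + 4*√7 - I*√23 ≈ 6.583 - 4.7958*I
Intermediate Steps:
M(c) = √(-12 + c)
r(z) = √2*√z (r(z) = √(2*z) = √2*√z)
P(A) = A² + I*√23 + 2*A*√7 (P(A) = (A² + (√2*√14)*A) + √(-12 - 11) = (A² + (2*√7)*A) + √(-23) = (A² + 2*A*√7) + I*√23 = A² + I*√23 + 2*A*√7)
-P(a(-2 - 1*0)) = -((-2 - 1*0)² + I*√23 + 2*(-2 - 1*0)*√7) = -((-2 + 0)² + I*√23 + 2*(-2 + 0)*√7) = -((-2)² + I*√23 + 2*(-2)*√7) = -(4 + I*√23 - 4*√7) = -(4 - 4*√7 + I*√23) = -4 + 4*√7 - I*√23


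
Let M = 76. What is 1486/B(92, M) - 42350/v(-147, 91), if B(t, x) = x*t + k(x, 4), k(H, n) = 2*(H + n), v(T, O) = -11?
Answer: 13768343/3576 ≈ 3850.2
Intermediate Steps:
k(H, n) = 2*H + 2*n
B(t, x) = 8 + 2*x + t*x (B(t, x) = x*t + (2*x + 2*4) = t*x + (2*x + 8) = t*x + (8 + 2*x) = 8 + 2*x + t*x)
1486/B(92, M) - 42350/v(-147, 91) = 1486/(8 + 2*76 + 92*76) - 42350/(-11) = 1486/(8 + 152 + 6992) - 42350*(-1/11) = 1486/7152 + 3850 = 1486*(1/7152) + 3850 = 743/3576 + 3850 = 13768343/3576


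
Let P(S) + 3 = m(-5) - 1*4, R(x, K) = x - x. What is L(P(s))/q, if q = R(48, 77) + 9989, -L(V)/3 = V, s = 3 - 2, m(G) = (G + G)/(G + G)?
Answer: 18/9989 ≈ 0.0018020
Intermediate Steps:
m(G) = 1 (m(G) = (2*G)/((2*G)) = (2*G)*(1/(2*G)) = 1)
R(x, K) = 0
s = 1
P(S) = -6 (P(S) = -3 + (1 - 1*4) = -3 + (1 - 4) = -3 - 3 = -6)
L(V) = -3*V
q = 9989 (q = 0 + 9989 = 9989)
L(P(s))/q = -3*(-6)/9989 = 18*(1/9989) = 18/9989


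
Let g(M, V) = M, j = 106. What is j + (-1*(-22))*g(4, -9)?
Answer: 194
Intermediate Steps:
j + (-1*(-22))*g(4, -9) = 106 - 1*(-22)*4 = 106 + 22*4 = 106 + 88 = 194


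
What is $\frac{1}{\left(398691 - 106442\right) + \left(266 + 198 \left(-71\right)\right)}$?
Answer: $\frac{1}{278457} \approx 3.5912 \cdot 10^{-6}$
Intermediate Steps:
$\frac{1}{\left(398691 - 106442\right) + \left(266 + 198 \left(-71\right)\right)} = \frac{1}{292249 + \left(266 - 14058\right)} = \frac{1}{292249 - 13792} = \frac{1}{278457}$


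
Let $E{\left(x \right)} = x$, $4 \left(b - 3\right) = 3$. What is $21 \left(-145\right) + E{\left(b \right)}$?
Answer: $- \frac{12165}{4} \approx -3041.3$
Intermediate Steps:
$b = \frac{15}{4}$ ($b = 3 + \frac{1}{4} \cdot 3 = 3 + \frac{3}{4} = \frac{15}{4} \approx 3.75$)
$21 \left(-145\right) + E{\left(b \right)} = 21 \left(-145\right) + \frac{15}{4} = -3045 + \frac{15}{4} = - \frac{12165}{4}$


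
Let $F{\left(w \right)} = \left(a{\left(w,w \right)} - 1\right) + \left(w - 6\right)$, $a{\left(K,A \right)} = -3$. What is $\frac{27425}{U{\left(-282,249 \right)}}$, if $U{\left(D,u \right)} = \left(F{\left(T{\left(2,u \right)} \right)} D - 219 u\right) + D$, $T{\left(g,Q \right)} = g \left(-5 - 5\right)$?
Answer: $- \frac{27425}{46353} \approx -0.59166$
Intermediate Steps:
$T{\left(g,Q \right)} = - 10 g$ ($T{\left(g,Q \right)} = g \left(-10\right) = - 10 g$)
$F{\left(w \right)} = -10 + w$ ($F{\left(w \right)} = \left(-3 - 1\right) + \left(w - 6\right) = -4 + \left(w - 6\right) = -4 + \left(-6 + w\right) = -10 + w$)
$U{\left(D,u \right)} = - 219 u - 29 D$ ($U{\left(D,u \right)} = \left(\left(-10 - 20\right) D - 219 u\right) + D = \left(- 30 D - 219 u\right) + D = \left(- 219 u - 30 D\right) + D = - 219 u - 29 D$)
$\frac{27425}{U{\left(-282,249 \right)}} = \frac{27425}{\left(-219\right) 249 - -8178} = \frac{27425}{-54531 + 8178} = \frac{27425}{-46353} = 27425 \left(- \frac{1}{46353}\right) = - \frac{27425}{46353}$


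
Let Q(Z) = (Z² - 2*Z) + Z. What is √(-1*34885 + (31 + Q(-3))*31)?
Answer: 12*I*√233 ≈ 183.17*I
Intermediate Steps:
Q(Z) = Z² - Z
√(-1*34885 + (31 + Q(-3))*31) = √(-1*34885 + (31 - 3*(-1 - 3))*31) = √(-34885 + (31 - 3*(-4))*31) = √(-34885 + (31 + 12)*31) = √(-34885 + 43*31) = √(-34885 + 1333) = √(-33552) = 12*I*√233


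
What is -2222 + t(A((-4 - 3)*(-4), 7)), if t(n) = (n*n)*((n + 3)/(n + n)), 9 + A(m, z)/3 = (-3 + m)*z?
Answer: 122527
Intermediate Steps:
A(m, z) = -27 + 3*z*(-3 + m) (A(m, z) = -27 + 3*((-3 + m)*z) = -27 + 3*(z*(-3 + m)) = -27 + 3*z*(-3 + m))
t(n) = n*(3 + n)/2 (t(n) = n²*((3 + n)/((2*n))) = n²*((3 + n)*(1/(2*n))) = n²*((3 + n)/(2*n)) = n*(3 + n)/2)
-2222 + t(A((-4 - 3)*(-4), 7)) = -2222 + (-27 - 9*7 + 3*((-4 - 3)*(-4))*7)*(3 + (-27 - 9*7 + 3*((-4 - 3)*(-4))*7))/2 = -2222 + (-27 - 63 + 3*(-7*(-4))*7)*(3 + (-27 - 63 + 3*(-7*(-4))*7))/2 = -2222 + (-27 - 63 + 3*28*7)*(3 + (-27 - 63 + 3*28*7))/2 = -2222 + (-27 - 63 + 588)*(3 + (-27 - 63 + 588))/2 = -2222 + (½)*498*(3 + 498) = -2222 + (½)*498*501 = -2222 + 124749 = 122527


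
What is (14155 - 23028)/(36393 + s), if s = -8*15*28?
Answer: -8873/33033 ≈ -0.26861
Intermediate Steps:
s = -3360 (s = -120*28 = -3360)
(14155 - 23028)/(36393 + s) = (14155 - 23028)/(36393 - 3360) = -8873/33033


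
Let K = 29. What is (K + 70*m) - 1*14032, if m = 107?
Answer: -6513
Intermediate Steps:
(K + 70*m) - 1*14032 = (29 + 70*107) - 1*14032 = (29 + 7490) - 14032 = 7519 - 14032 = -6513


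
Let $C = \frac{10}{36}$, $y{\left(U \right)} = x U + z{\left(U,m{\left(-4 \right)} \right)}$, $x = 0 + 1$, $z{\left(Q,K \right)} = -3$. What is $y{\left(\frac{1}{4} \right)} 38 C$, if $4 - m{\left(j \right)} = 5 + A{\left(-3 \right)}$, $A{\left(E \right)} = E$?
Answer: $- \frac{1045}{36} \approx -29.028$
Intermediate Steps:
$m{\left(j \right)} = 2$ ($m{\left(j \right)} = 4 - \left(5 - 3\right) = 4 - 2 = 2$)
$x = 1$
$y{\left(U \right)} = -3 + U$ ($y{\left(U \right)} = 1 U - 3 = U - 3 = -3 + U$)
$C = \frac{5}{18}$ ($C = 10 \cdot \frac{1}{36} = \frac{5}{18} \approx 0.27778$)
$y{\left(\frac{1}{4} \right)} 38 C = \left(-3 + \frac{1}{4}\right) 38 \cdot \frac{5}{18} = \left(- \frac{11}{4}\right) 38 \cdot \frac{5}{18} = \left(- \frac{209}{2}\right) \frac{5}{18} = - \frac{1045}{36}$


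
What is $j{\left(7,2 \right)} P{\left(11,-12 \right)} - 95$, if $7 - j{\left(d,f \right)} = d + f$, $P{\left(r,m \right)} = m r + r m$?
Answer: $433$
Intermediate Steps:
$P{\left(r,m \right)} = 2 m r$ ($P{\left(r,m \right)} = m r + m r = 2 m r$)
$j{\left(d,f \right)} = 7 - d - f$ ($j{\left(d,f \right)} = 7 - \left(d + f\right) = 7 - d - f$)
$j{\left(7,2 \right)} P{\left(11,-12 \right)} - 95 = \left(7 - 7 - 2\right) 2 \left(-12\right) 11 - 95 = \left(7 - 7 - 2\right) \left(-264\right) - 95 = \left(-2\right) \left(-264\right) - 95 = 528 - 95 = 433$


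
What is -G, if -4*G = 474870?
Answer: 237435/2 ≈ 1.1872e+5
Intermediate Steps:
G = -237435/2 (G = -¼*474870 = -237435/2 ≈ -1.1872e+5)
-G = -1*(-237435/2) = 237435/2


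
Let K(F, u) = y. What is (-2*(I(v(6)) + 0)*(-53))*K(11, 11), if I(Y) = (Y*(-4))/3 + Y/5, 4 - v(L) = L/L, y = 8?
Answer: -14416/5 ≈ -2883.2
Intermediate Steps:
K(F, u) = 8
v(L) = 3 (v(L) = 4 - L/L = 4 - 1*1 = 4 - 1 = 3)
I(Y) = -17*Y/15 (I(Y) = -4*Y*(1/3) + Y*(1/5) = -4*Y/3 + Y/5 = -17*Y/15)
(-2*(I(v(6)) + 0)*(-53))*K(11, 11) = (-2*(-17/15*3 + 0)*(-53))*8 = (-2*(-17/5 + 0)*(-53))*8 = (-2*(-17/5)*(-53))*8 = ((34/5)*(-53))*8 = -1802/5*8 = -14416/5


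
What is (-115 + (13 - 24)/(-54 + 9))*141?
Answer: -242708/15 ≈ -16181.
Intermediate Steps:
(-115 + (13 - 24)/(-54 + 9))*141 = (-115 - 11/(-45))*141 = (-115 - 11*(-1/45))*141 = (-115 + 11/45)*141 = -5164/45*141 = -242708/15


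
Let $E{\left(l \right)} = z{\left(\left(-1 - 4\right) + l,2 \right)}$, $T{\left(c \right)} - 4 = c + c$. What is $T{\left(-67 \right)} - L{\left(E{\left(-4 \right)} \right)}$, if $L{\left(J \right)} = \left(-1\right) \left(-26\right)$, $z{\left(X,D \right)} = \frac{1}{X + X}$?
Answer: $-156$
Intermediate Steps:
$T{\left(c \right)} = 4 + 2 c$ ($T{\left(c \right)} = 4 + \left(c + c\right) = 4 + 2 c$)
$z{\left(X,D \right)} = \frac{1}{2 X}$
$E{\left(l \right)} = \frac{1}{2 \left(-5 + l\right)}$ ($E{\left(l \right)} = \frac{1}{2 \left(\left(-1 - 4\right) + l\right)} = \frac{1}{2 \left(-5 + l\right)}$)
$L{\left(J \right)} = 26$
$T{\left(-67 \right)} - L{\left(E{\left(-4 \right)} \right)} = \left(4 + 2 \left(-67\right)\right) - 26 = \left(4 - 134\right) - 26 = -130 - 26 = -156$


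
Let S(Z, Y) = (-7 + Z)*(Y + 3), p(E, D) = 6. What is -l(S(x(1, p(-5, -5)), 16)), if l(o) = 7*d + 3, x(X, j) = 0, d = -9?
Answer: 60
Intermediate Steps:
S(Z, Y) = (-7 + Z)*(3 + Y)
l(o) = -60 (l(o) = 7*(-9) + 3 = -63 + 3 = -60)
-l(S(x(1, p(-5, -5)), 16)) = -1*(-60) = 60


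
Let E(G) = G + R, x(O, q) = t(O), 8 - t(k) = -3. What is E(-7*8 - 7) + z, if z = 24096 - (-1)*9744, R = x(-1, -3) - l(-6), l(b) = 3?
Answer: 33785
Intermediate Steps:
t(k) = 11 (t(k) = 8 - 1*(-3) = 8 + 3 = 11)
x(O, q) = 11
R = 8 (R = 11 - 1*3 = 11 - 3 = 8)
z = 33840 (z = 24096 - 1*(-9744) = 24096 + 9744 = 33840)
E(G) = 8 + G (E(G) = G + 8 = 8 + G)
E(-7*8 - 7) + z = (8 + (-7*8 - 7)) + 33840 = (8 + (-56 - 7)) + 33840 = (8 - 63) + 33840 = -55 + 33840 = 33785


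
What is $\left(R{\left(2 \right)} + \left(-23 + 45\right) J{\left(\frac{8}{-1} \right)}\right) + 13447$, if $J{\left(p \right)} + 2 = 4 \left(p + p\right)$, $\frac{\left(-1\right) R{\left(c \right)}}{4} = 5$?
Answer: $11975$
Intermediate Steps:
$R{\left(c \right)} = -20$ ($R{\left(c \right)} = \left(-4\right) 5 = -20$)
$J{\left(p \right)} = -2 + 8 p$ ($J{\left(p \right)} = -2 + 4 \left(p + p\right) = -2 + 4 \cdot 2 p = -2 + 8 p$)
$\left(R{\left(2 \right)} + \left(-23 + 45\right) J{\left(\frac{8}{-1} \right)}\right) + 13447 = \left(-20 + \left(-23 + 45\right) \left(-2 + 8 \frac{8}{-1}\right)\right) + 13447 = \left(-20 + 22 \left(-2 + 8 \cdot 8 \left(-1\right)\right)\right) + 13447 = \left(-20 + 22 \left(-2 + 8 \left(-8\right)\right)\right) + 13447 = \left(-20 + 22 \left(-2 - 64\right)\right) + 13447 = \left(-20 + 22 \left(-66\right)\right) + 13447 = \left(-20 - 1452\right) + 13447 = -1472 + 13447 = 11975$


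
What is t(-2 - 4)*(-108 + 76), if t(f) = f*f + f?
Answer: -960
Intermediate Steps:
t(f) = f + f**2 (t(f) = f**2 + f = f + f**2)
t(-2 - 4)*(-108 + 76) = ((-2 - 4)*(1 + (-2 - 4)))*(-108 + 76) = -6*(1 - 6)*(-32) = -6*(-5)*(-32) = 30*(-32) = -960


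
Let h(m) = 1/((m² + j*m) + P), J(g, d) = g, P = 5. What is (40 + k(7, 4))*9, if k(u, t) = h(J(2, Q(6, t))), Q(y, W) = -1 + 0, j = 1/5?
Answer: 16965/47 ≈ 360.96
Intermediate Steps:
j = ⅕ ≈ 0.20000
Q(y, W) = -1
h(m) = 1/(5 + m² + m/5) (h(m) = 1/((m² + m/5) + 5) = 1/(5 + m² + m/5))
k(u, t) = 5/47 (k(u, t) = 5/(25 + 2 + 5*2²) = 5/(25 + 2 + 5*4) = 5/(25 + 2 + 20) = 5/47)
(40 + k(7, 4))*9 = (40 + 5/47)*9 = (1885/47)*9 = 16965/47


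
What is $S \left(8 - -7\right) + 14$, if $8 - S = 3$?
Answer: $89$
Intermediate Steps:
$S = 5$ ($S = 8 - 3 = 5$)
$S \left(8 - -7\right) + 14 = 5 \left(8 - -7\right) + 14 = 5 \left(8 + 7\right) + 14 = 5 \cdot 15 + 14 = 75 + 14 = 89$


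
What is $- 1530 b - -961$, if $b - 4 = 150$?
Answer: $-234659$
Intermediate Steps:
$b = 154$ ($b = 4 + 150 = 154$)
$- 1530 b - -961 = \left(-1530\right) 154 - -961 = -235620 + 961 = -234659$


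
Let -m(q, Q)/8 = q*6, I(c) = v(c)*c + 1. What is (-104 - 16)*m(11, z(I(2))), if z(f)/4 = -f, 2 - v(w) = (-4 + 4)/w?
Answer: 63360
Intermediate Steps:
v(w) = 2 (v(w) = 2 - (-4 + 4)/w = 2 - 0/w = 2 - 1*0 = 2 + 0 = 2)
I(c) = 1 + 2*c (I(c) = 2*c + 1 = 1 + 2*c)
z(f) = -4*f (z(f) = 4*(-f) = -4*f)
m(q, Q) = -48*q (m(q, Q) = -8*q*6 = -48*q)
(-104 - 16)*m(11, z(I(2))) = (-104 - 16)*(-48*11) = -120*(-528) = 63360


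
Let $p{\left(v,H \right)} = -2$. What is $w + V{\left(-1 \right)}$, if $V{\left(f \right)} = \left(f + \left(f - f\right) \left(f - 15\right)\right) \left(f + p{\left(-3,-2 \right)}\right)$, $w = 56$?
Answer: $59$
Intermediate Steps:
$V{\left(f \right)} = f \left(-2 + f\right)$ ($V{\left(f \right)} = \left(f + \left(f - f\right) \left(f - 15\right)\right) \left(f - 2\right) = \left(f + 0 \left(-15 + f\right)\right) \left(-2 + f\right) = \left(f + 0\right) \left(-2 + f\right) = f \left(-2 + f\right)$)
$w + V{\left(-1 \right)} = 56 - \left(-2 - 1\right) = 56 - -3 = 56 + 3 = 59$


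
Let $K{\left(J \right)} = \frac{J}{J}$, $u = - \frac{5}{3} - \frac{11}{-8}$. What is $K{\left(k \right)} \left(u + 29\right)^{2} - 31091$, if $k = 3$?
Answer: $- \frac{17433695}{576} \approx -30267.0$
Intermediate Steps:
$u = - \frac{7}{24}$ ($u = \left(-5\right) \frac{1}{3} - - \frac{11}{8} = - \frac{5}{3} + \frac{11}{8} = - \frac{7}{24} \approx -0.29167$)
$K{\left(J \right)} = 1$
$K{\left(k \right)} \left(u + 29\right)^{2} - 31091 = 1 \left(- \frac{7}{24} + 29\right)^{2} - 31091 = 1 \left(\frac{689}{24}\right)^{2} - 31091 = 1 \cdot \frac{474721}{576} - 31091 = \frac{474721}{576} - 31091 = - \frac{17433695}{576}$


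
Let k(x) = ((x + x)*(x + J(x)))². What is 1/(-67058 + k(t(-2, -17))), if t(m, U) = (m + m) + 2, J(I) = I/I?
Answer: -1/67042 ≈ -1.4916e-5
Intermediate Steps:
J(I) = 1
t(m, U) = 2 + 2*m (t(m, U) = 2*m + 2 = 2 + 2*m)
k(x) = 4*x²*(1 + x)² (k(x) = ((x + x)*(x + 1))² = ((2*x)*(1 + x))² = (2*x*(1 + x))² = 4*x²*(1 + x)²)
1/(-67058 + k(t(-2, -17))) = 1/(-67058 + 4*(2 + 2*(-2))²*(1 + (2 + 2*(-2)))²) = 1/(-67058 + 4*(2 - 4)²*(1 + (2 - 4))²) = 1/(-67058 + 4*(-2)²*(1 - 2)²) = 1/(-67058 + 4*4*(-1)²) = 1/(-67058 + 4*4*1) = 1/(-67058 + 16) = 1/(-67042) = -1/67042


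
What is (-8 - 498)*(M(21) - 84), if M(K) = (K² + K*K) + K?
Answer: -414414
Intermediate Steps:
M(K) = K + 2*K² (M(K) = (K² + K²) + K = 2*K² + K = K + 2*K²)
(-8 - 498)*(M(21) - 84) = (-8 - 498)*(21*(1 + 2*21) - 84) = -506*(21*(1 + 42) - 84) = -506*(21*43 - 84) = -506*(903 - 84) = -506*819 = -414414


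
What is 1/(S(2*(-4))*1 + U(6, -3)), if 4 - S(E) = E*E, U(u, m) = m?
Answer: -1/63 ≈ -0.015873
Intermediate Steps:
S(E) = 4 - E² (S(E) = 4 - E*E = 4 - E²)
1/(S(2*(-4))*1 + U(6, -3)) = 1/((4 - (2*(-4))²)*1 - 3) = 1/((4 - 1*(-8)²)*1 - 3) = 1/((4 - 1*64)*1 - 3) = 1/((4 - 64)*1 - 3) = 1/(-60*1 - 3) = 1/(-60 - 3) = 1/(-63) = -1/63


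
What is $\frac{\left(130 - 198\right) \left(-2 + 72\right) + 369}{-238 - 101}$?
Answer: $\frac{4391}{339} \approx 12.953$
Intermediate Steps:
$\frac{\left(130 - 198\right) \left(-2 + 72\right) + 369}{-238 - 101} = \frac{\left(-68\right) 70 + 369}{-339} = \left(-4760 + 369\right) \left(- \frac{1}{339}\right) = \left(-4391\right) \left(- \frac{1}{339}\right) = \frac{4391}{339}$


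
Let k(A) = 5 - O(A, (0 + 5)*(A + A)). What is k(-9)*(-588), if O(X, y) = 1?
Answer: -2352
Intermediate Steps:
k(A) = 4 (k(A) = 5 - 1*1 = 5 - 1 = 4)
k(-9)*(-588) = 4*(-588) = -2352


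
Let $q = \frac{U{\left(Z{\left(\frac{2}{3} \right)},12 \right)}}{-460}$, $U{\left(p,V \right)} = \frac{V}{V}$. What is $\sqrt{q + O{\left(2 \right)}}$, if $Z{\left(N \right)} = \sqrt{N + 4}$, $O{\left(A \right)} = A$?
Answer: $\frac{\sqrt{105685}}{230} \approx 1.4134$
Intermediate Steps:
$Z{\left(N \right)} = \sqrt{4 + N}$
$U{\left(p,V \right)} = 1$
$q = - \frac{1}{460}$ ($q = 1 \frac{1}{-460} = 1 \left(- \frac{1}{460}\right) = - \frac{1}{460} \approx -0.0021739$)
$\sqrt{q + O{\left(2 \right)}} = \sqrt{- \frac{1}{460} + 2} = \sqrt{\frac{919}{460}} = \frac{\sqrt{105685}}{230}$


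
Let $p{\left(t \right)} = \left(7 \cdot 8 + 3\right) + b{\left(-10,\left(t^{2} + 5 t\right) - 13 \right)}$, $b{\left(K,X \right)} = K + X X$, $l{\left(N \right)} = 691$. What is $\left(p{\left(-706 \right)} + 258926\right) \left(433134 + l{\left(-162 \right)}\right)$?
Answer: $106252132859441800$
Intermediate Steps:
$b{\left(K,X \right)} = K + X^{2}$
$p{\left(t \right)} = 49 + \left(-13 + t^{2} + 5 t\right)^{2}$ ($p{\left(t \right)} = \left(7 \cdot 8 + 3\right) + \left(-10 + \left(\left(t^{2} + 5 t\right) - 13\right)^{2}\right) = \left(56 + 3\right) + \left(-10 + \left(-13 + t^{2} + 5 t\right)^{2}\right) = 59 + \left(-10 + \left(-13 + t^{2} + 5 t\right)^{2}\right) = 49 + \left(-13 + t^{2} + 5 t\right)^{2}$)
$\left(p{\left(-706 \right)} + 258926\right) \left(433134 + l{\left(-162 \right)}\right) = \left(\left(49 + \left(-13 + \left(-706\right)^{2} + 5 \left(-706\right)\right)^{2}\right) + 258926\right) \left(433134 + 691\right) = \left(\left(49 + \left(-13 + 498436 - 3530\right)^{2}\right) + 258926\right) 433825 = \left(\left(49 + 494893^{2}\right) + 258926\right) 433825 = \left(\left(49 + 244919081449\right) + 258926\right) 433825 = \left(244919081498 + 258926\right) 433825 = 244919340424 \cdot 433825 = 106252132859441800$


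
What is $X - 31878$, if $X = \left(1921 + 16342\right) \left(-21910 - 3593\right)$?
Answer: $-465793167$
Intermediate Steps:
$X = -465761289$ ($X = 18263 \left(-25503\right) = -465761289$)
$X - 31878 = -465761289 - 31878 = -465793167$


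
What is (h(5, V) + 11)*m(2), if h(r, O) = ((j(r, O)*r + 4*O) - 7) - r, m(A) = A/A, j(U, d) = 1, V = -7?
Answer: -24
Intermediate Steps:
m(A) = 1
h(r, O) = -7 + 4*O (h(r, O) = ((1*r + 4*O) - 7) - r = ((r + 4*O) - 7) - r = (-7 + r + 4*O) - r = -7 + 4*O)
(h(5, V) + 11)*m(2) = ((-7 + 4*(-7)) + 11)*1 = ((-7 - 28) + 11)*1 = (-35 + 11)*1 = -24*1 = -24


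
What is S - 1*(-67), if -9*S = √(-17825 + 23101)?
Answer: 67 - 2*√1319/9 ≈ 58.929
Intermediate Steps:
S = -2*√1319/9 (S = -√(-17825 + 23101)/9 = -2*√1319/9 ≈ -8.0707)
S - 1*(-67) = -2*√1319/9 - 1*(-67) = -2*√1319/9 + 67 = 67 - 2*√1319/9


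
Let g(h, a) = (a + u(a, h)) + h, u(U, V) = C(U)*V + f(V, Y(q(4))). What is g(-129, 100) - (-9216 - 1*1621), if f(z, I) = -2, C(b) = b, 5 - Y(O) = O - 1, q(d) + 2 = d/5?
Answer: -2094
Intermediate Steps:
q(d) = -2 + d/5
Y(O) = 6 - O (Y(O) = 5 - (O - 1) = 5 - (-1 + O) = 5 + (1 - O) = 6 - O)
u(U, V) = -2 + U*V (u(U, V) = U*V - 2 = -2 + U*V)
g(h, a) = -2 + a + h + a*h (g(h, a) = (a + (-2 + a*h)) + h = (-2 + a + a*h) + h = -2 + a + h + a*h)
g(-129, 100) - (-9216 - 1*1621) = (-2 + 100 - 129 + 100*(-129)) - (-9216 - 1*1621) = (-2 + 100 - 129 - 12900) - (-9216 - 1621) = -12931 - 1*(-10837) = -12931 + 10837 = -2094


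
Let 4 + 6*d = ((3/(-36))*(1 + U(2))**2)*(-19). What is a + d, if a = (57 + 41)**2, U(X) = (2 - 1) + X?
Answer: 86468/9 ≈ 9607.6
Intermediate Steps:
U(X) = 1 + X
d = 32/9 (d = -2/3 + (((3/(-36))*(1 + (1 + 2))**2)*(-19))/6 = -2/3 + (((3*(-1/36))*(1 + 3)**2)*(-19))/6 = -2/3 + (-1/12*4**2*(-19))/6 = -2/3 + (-1/12*16*(-19))/6 = -2/3 + (-4/3*(-19))/6 = -2/3 + (1/6)*(76/3) = -2/3 + 38/9 = 32/9 ≈ 3.5556)
a = 9604 (a = 98**2 = 9604)
a + d = 9604 + 32/9 = 86468/9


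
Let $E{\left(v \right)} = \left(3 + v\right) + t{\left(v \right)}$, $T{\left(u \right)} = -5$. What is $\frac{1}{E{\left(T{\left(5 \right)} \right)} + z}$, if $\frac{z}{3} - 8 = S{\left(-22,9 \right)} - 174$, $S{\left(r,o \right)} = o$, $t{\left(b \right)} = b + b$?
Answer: $- \frac{1}{483} \approx -0.0020704$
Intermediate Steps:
$t{\left(b \right)} = 2 b$
$E{\left(v \right)} = 3 + 3 v$ ($E{\left(v \right)} = \left(3 + v\right) + 2 v = 3 + 3 v$)
$z = -471$ ($z = 24 + 3 \left(9 - 174\right) = 24 + 3 \left(-165\right) = 24 - 495 = -471$)
$\frac{1}{E{\left(T{\left(5 \right)} \right)} + z} = \frac{1}{\left(3 + 3 \left(-5\right)\right) - 471} = \frac{1}{\left(3 - 15\right) - 471} = \frac{1}{-12 - 471} = \frac{1}{-483} = - \frac{1}{483}$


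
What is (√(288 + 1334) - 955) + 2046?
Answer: 1091 + √1622 ≈ 1131.3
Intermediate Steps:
(√(288 + 1334) - 955) + 2046 = (√1622 - 955) + 2046 = (-955 + √1622) + 2046 = 1091 + √1622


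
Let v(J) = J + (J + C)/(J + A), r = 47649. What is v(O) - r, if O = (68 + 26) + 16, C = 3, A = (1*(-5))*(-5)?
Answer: -6417652/135 ≈ -47538.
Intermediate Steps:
A = 25 (A = -5*(-5) = 25)
O = 110 (O = 94 + 16 = 110)
v(J) = J + (3 + J)/(25 + J) (v(J) = J + (J + 3)/(J + 25) = J + (3 + J)/(25 + J))
v(O) - r = (3 + 110² + 26*110)/(25 + 110) - 1*47649 = (3 + 12100 + 2860)/135 - 47649 = (1/135)*14963 - 47649 = 14963/135 - 47649 = -6417652/135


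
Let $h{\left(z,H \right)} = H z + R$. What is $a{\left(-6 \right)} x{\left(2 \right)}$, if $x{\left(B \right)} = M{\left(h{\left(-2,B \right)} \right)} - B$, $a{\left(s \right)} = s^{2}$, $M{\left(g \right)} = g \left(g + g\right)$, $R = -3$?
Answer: $3456$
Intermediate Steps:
$h{\left(z,H \right)} = -3 + H z$ ($h{\left(z,H \right)} = H z - 3 = -3 + H z$)
$M{\left(g \right)} = 2 g^{2}$ ($M{\left(g \right)} = g 2 g = 2 g^{2}$)
$x{\left(B \right)} = - B + 2 \left(-3 - 2 B\right)^{2}$ ($x{\left(B \right)} = 2 \left(-3 + B \left(-2\right)\right)^{2} - B = 2 \left(-3 - 2 B\right)^{2} - B = - B + 2 \left(-3 - 2 B\right)^{2}$)
$a{\left(-6 \right)} x{\left(2 \right)} = \left(-6\right)^{2} \left(18 + 8 \cdot 2^{2} + 23 \cdot 2\right) = 36 \left(18 + 8 \cdot 4 + 46\right) = 36 \left(18 + 32 + 46\right) = 36 \cdot 96 = 3456$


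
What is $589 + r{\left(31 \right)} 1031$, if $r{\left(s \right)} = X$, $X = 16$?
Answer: $17085$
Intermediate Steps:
$r{\left(s \right)} = 16$
$589 + r{\left(31 \right)} 1031 = 589 + 16 \cdot 1031 = 589 + 16496 = 17085$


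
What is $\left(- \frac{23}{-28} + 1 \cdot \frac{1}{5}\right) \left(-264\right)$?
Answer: $- \frac{9438}{35} \approx -269.66$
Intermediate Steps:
$\left(- \frac{23}{-28} + 1 \cdot \frac{1}{5}\right) \left(-264\right) = \left(\left(-23\right) \left(- \frac{1}{28}\right) + 1 \cdot \frac{1}{5}\right) \left(-264\right) = \left(\frac{23}{28} + \frac{1}{5}\right) \left(-264\right) = \frac{143}{140} \left(-264\right) = - \frac{9438}{35}$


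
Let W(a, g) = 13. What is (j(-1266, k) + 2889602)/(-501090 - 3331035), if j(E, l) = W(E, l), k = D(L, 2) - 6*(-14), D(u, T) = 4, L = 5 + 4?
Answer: -192641/255475 ≈ -0.75405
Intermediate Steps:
L = 9
k = 88 (k = 4 - 6*(-14) = 4 + 84 = 88)
j(E, l) = 13
(j(-1266, k) + 2889602)/(-501090 - 3331035) = (13 + 2889602)/(-501090 - 3331035) = 2889615/(-3832125) = 2889615*(-1/3832125) = -192641/255475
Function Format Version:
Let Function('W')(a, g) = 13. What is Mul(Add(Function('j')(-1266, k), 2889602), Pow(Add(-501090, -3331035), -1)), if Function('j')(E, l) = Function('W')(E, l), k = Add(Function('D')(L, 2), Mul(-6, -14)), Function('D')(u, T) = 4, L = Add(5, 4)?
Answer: Rational(-192641, 255475) ≈ -0.75405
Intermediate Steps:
L = 9
k = 88 (k = Add(4, Mul(-6, -14)) = Add(4, 84) = 88)
Function('j')(E, l) = 13
Mul(Add(Function('j')(-1266, k), 2889602), Pow(Add(-501090, -3331035), -1)) = Mul(Add(13, 2889602), Pow(Add(-501090, -3331035), -1)) = Mul(2889615, Pow(-3832125, -1)) = Mul(2889615, Rational(-1, 3832125)) = Rational(-192641, 255475)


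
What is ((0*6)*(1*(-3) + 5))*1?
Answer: 0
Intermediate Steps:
((0*6)*(1*(-3) + 5))*1 = (0*(-3 + 5))*1 = (0*2)*1 = 0*1 = 0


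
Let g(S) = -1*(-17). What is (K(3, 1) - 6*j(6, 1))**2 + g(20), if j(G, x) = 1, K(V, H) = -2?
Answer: 81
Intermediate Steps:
g(S) = 17
(K(3, 1) - 6*j(6, 1))**2 + g(20) = (-2 - 6*1)**2 + 17 = (-2 - 6)**2 + 17 = (-8)**2 + 17 = 64 + 17 = 81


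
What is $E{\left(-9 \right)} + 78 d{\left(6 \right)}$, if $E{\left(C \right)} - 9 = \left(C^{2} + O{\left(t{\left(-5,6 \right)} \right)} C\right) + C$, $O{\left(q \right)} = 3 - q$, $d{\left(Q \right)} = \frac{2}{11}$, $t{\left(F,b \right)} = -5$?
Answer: $\frac{255}{11} \approx 23.182$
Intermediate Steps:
$d{\left(Q \right)} = \frac{2}{11}$ ($d{\left(Q \right)} = 2 \cdot \frac{1}{11} = \frac{2}{11}$)
$E{\left(C \right)} = 9 + C^{2} + 9 C$ ($E{\left(C \right)} = 9 + \left(\left(C^{2} + \left(3 - -5\right) C\right) + C\right) = 9 + \left(\left(C^{2} + \left(3 + 5\right) C\right) + C\right) = 9 + \left(\left(C^{2} + 8 C\right) + C\right) = 9 + \left(C^{2} + 9 C\right) = 9 + C^{2} + 9 C$)
$E{\left(-9 \right)} + 78 d{\left(6 \right)} = \left(9 + \left(-9\right)^{2} + 9 \left(-9\right)\right) + 78 \cdot \frac{2}{11} = \left(9 + 81 - 81\right) + \frac{156}{11} = 9 + \frac{156}{11} = \frac{255}{11}$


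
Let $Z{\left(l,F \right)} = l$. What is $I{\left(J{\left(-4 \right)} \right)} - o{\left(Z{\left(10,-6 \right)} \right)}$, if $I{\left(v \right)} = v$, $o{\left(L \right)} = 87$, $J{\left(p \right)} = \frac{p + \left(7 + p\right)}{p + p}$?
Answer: $- \frac{695}{8} \approx -86.875$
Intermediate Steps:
$J{\left(p \right)} = \frac{7 + 2 p}{2 p}$
$I{\left(J{\left(-4 \right)} \right)} - o{\left(Z{\left(10,-6 \right)} \right)} = \frac{\frac{7}{2} - 4}{-4} - 87 = \left(- \frac{1}{4}\right) \left(- \frac{1}{2}\right) - 87 = \frac{1}{8} - 87 = - \frac{695}{8}$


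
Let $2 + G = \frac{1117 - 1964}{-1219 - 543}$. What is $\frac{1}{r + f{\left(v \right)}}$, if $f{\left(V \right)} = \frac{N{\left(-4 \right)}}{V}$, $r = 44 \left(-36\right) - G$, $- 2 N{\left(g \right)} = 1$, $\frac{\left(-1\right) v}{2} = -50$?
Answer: $- \frac{176200}{278833981} \approx -0.00063192$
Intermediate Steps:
$v = 100$ ($v = \left(-2\right) \left(-50\right) = 100$)
$G = - \frac{2677}{1762}$ ($G = -2 + \frac{1117 - 1964}{-1219 - 543} = -2 - \frac{847}{-1762} = -2 - - \frac{847}{1762} = -2 + \frac{847}{1762} = - \frac{2677}{1762} \approx -1.5193$)
$N{\left(g \right)} = - \frac{1}{2}$ ($N{\left(g \right)} = \left(- \frac{1}{2}\right) 1 = - \frac{1}{2}$)
$r = - \frac{2788331}{1762}$ ($r = 44 \left(-36\right) - - \frac{2677}{1762} = -1584 + \frac{2677}{1762} = - \frac{2788331}{1762} \approx -1582.5$)
$f{\left(V \right)} = - \frac{1}{2 V}$
$\frac{1}{r + f{\left(v \right)}} = \frac{1}{- \frac{2788331}{1762} - \frac{1}{2 \cdot 100}} = \frac{1}{- \frac{2788331}{1762} - \frac{1}{200}} = \frac{1}{- \frac{278833981}{176200}} = - \frac{176200}{278833981}$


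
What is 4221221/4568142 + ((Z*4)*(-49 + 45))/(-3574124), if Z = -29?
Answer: 3771261916879/4081776489402 ≈ 0.92393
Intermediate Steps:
4221221/4568142 + ((Z*4)*(-49 + 45))/(-3574124) = 4221221/4568142 + ((-29*4)*(-49 + 45))/(-3574124) = 4221221*(1/4568142) - 116*(-4)*(-1/3574124) = 4221221/4568142 + 464*(-1/3574124) = 4221221/4568142 - 116/893531 = 3771261916879/4081776489402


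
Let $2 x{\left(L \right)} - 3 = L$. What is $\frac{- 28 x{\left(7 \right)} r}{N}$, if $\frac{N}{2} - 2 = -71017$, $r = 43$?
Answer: $\frac{86}{2029} \approx 0.042385$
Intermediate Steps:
$x{\left(L \right)} = \frac{3}{2} + \frac{L}{2}$
$N = -142030$ ($N = 4 + 2 \left(-71017\right) = 4 - 142034 = -142030$)
$\frac{- 28 x{\left(7 \right)} r}{N} = \frac{- 28 \left(\frac{3}{2} + \frac{1}{2} \cdot 7\right) 43}{-142030} = - 28 \left(\frac{3}{2} + \frac{7}{2}\right) 43 \left(- \frac{1}{142030}\right) = \left(-28\right) 5 \cdot 43 \left(- \frac{1}{142030}\right) = \left(-140\right) 43 \left(- \frac{1}{142030}\right) = \left(-6020\right) \left(- \frac{1}{142030}\right) = \frac{86}{2029}$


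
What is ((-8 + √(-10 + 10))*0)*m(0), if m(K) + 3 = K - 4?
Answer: 0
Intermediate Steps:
m(K) = -7 + K (m(K) = -3 + (K - 4) = -3 + (-4 + K) = -7 + K)
((-8 + √(-10 + 10))*0)*m(0) = ((-8 + √(-10 + 10))*0)*(-7 + 0) = ((-8 + √0)*0)*(-7) = ((-8 + 0)*0)*(-7) = -8*0*(-7) = 0*(-7) = 0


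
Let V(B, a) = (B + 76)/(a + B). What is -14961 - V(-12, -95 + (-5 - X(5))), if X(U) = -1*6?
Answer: -792901/53 ≈ -14960.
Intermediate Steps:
X(U) = -6
V(B, a) = (76 + B)/(B + a)
-14961 - V(-12, -95 + (-5 - X(5))) = -14961 - (76 - 12)/(-12 + (-95 + (-5 - 1*(-6)))) = -14961 - 64/(-12 + (-95 + (-5 + 6))) = -14961 - 64/(-12 + (-95 + 1)) = -14961 - 64/(-12 - 94) = -14961 - 64/(-106) = -14961 - (-1)*64/106 = -14961 - 1*(-32/53) = -14961 + 32/53 = -792901/53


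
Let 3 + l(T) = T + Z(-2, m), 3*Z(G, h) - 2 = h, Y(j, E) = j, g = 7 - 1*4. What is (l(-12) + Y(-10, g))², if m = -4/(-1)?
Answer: 529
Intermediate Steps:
g = 3 (g = 7 - 4 = 3)
m = 4 (m = -4*(-1) = 4)
Z(G, h) = ⅔ + h/3
l(T) = -1 + T (l(T) = -3 + (T + (⅔ + (⅓)*4)) = -3 + (T + (⅔ + 4/3)) = -3 + (T + 2) = -3 + (2 + T) = -1 + T)
(l(-12) + Y(-10, g))² = ((-1 - 12) - 10)² = (-13 - 10)² = (-23)² = 529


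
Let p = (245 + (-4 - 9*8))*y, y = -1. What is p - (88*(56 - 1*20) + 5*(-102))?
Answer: -2827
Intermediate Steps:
p = -169 (p = (245 + (-4 - 9*8))*(-1) = (245 + (-4 - 72))*(-1) = (245 - 76)*(-1) = 169*(-1) = -169)
p - (88*(56 - 1*20) + 5*(-102)) = -169 - (88*(56 - 1*20) + 5*(-102)) = -169 - (88*(56 - 20) - 510) = -169 - (88*36 - 510) = -169 - (3168 - 510) = -169 - 1*2658 = -169 - 2658 = -2827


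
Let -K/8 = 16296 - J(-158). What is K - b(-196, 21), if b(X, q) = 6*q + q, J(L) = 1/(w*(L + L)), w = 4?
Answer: -20621371/158 ≈ -1.3052e+5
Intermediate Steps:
J(L) = 1/(8*L) (J(L) = 1/(4*(L + L)) = 1/(4*(2*L)) = 1/(8*L))
b(X, q) = 7*q
K = -20598145/158 (K = -8*(16296 - 1/(8*(-158))) = -8*(16296 - (-1)/(8*158)) = -8*(16296 - 1*(-1/1264)) = -8*(16296 + 1/1264) = -8*20598145/1264 = -20598145/158 ≈ -1.3037e+5)
K - b(-196, 21) = -20598145/158 - 7*21 = -20598145/158 - 1*147 = -20598145/158 - 147 = -20621371/158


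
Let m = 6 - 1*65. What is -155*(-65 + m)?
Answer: 19220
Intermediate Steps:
m = -59 (m = 6 - 65 = -59)
-155*(-65 + m) = -155*(-65 - 59) = -155*(-124) = 19220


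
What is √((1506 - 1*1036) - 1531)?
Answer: I*√1061 ≈ 32.573*I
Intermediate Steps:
√((1506 - 1*1036) - 1531) = √((1506 - 1036) - 1531) = √(470 - 1531) = √(-1061) = I*√1061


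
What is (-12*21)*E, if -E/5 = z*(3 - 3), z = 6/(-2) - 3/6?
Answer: 0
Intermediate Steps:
z = -7/2 (z = 6*(-½) - 3*⅙ = -3 - ½ = -7/2 ≈ -3.5000)
E = 0 (E = -(-35)*(3 - 3)/2 = -(-35)*0/2 = -5*0 = 0)
(-12*21)*E = -12*21*0 = -252*0 = 0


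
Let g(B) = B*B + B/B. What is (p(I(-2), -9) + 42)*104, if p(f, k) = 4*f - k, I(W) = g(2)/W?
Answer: 4264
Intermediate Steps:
g(B) = 1 + B**2 (g(B) = B**2 + 1 = 1 + B**2)
I(W) = 5/W (I(W) = (1 + 2**2)/W = (1 + 4)/W = 5/W)
p(f, k) = -k + 4*f
(p(I(-2), -9) + 42)*104 = ((-1*(-9) + 4*(5/(-2))) + 42)*104 = ((9 + 4*(5*(-1/2))) + 42)*104 = ((9 + 4*(-5/2)) + 42)*104 = ((9 - 10) + 42)*104 = (-1 + 42)*104 = 41*104 = 4264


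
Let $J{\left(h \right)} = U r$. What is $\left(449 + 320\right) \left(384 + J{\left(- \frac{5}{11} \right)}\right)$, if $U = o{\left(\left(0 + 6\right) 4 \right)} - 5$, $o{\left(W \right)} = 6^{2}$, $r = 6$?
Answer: $438330$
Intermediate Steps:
$o{\left(W \right)} = 36$
$U = 31$ ($U = 36 - 5 = 31$)
$J{\left(h \right)} = 186$ ($J{\left(h \right)} = 31 \cdot 6 = 186$)
$\left(449 + 320\right) \left(384 + J{\left(- \frac{5}{11} \right)}\right) = \left(449 + 320\right) \left(384 + 186\right) = 769 \cdot 570 = 438330$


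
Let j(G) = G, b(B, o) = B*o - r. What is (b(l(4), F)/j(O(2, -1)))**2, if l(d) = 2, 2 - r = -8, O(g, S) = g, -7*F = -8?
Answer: 729/49 ≈ 14.878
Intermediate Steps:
F = 8/7 (F = -1/7*(-8) = 8/7 ≈ 1.1429)
r = 10 (r = 2 - 1*(-8) = 2 + 8 = 10)
b(B, o) = -10 + B*o (b(B, o) = B*o - 1*10 = B*o - 10 = -10 + B*o)
(b(l(4), F)/j(O(2, -1)))**2 = ((-10 + 2*(8/7))/2)**2 = ((-10 + 16/7)*(1/2))**2 = (-54/7*1/2)**2 = (-27/7)**2 = 729/49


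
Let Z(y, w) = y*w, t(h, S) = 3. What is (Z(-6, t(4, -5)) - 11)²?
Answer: 841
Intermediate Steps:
Z(y, w) = w*y
(Z(-6, t(4, -5)) - 11)² = (3*(-6) - 11)² = (-18 - 11)² = (-29)² = 841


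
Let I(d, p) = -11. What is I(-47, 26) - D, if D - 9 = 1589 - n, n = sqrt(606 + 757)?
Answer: -1609 + sqrt(1363) ≈ -1572.1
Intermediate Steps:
n = sqrt(1363) ≈ 36.919
D = 1598 - sqrt(1363) (D = 9 + (1589 - sqrt(1363)) = 1598 - sqrt(1363) ≈ 1561.1)
I(-47, 26) - D = -11 - (1598 - sqrt(1363)) = -11 + (-1598 + sqrt(1363)) = -1609 + sqrt(1363)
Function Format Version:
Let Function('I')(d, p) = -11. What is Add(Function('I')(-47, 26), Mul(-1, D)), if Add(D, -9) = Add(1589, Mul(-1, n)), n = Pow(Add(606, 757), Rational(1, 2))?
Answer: Add(-1609, Pow(1363, Rational(1, 2))) ≈ -1572.1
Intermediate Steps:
n = Pow(1363, Rational(1, 2)) ≈ 36.919
D = Add(1598, Mul(-1, Pow(1363, Rational(1, 2)))) (D = Add(9, Add(1589, Mul(-1, Pow(1363, Rational(1, 2))))) = Add(1598, Mul(-1, Pow(1363, Rational(1, 2)))) ≈ 1561.1)
Add(Function('I')(-47, 26), Mul(-1, D)) = Add(-11, Mul(-1, Add(1598, Mul(-1, Pow(1363, Rational(1, 2)))))) = Add(-11, Add(-1598, Pow(1363, Rational(1, 2)))) = Add(-1609, Pow(1363, Rational(1, 2)))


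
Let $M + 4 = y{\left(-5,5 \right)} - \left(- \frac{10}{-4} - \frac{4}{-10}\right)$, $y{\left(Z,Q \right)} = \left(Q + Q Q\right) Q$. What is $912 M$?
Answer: $\frac{652536}{5} \approx 1.3051 \cdot 10^{5}$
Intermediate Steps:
$y{\left(Z,Q \right)} = Q \left(Q + Q^{2}\right)$ ($y{\left(Z,Q \right)} = \left(Q + Q^{2}\right) Q = Q \left(Q + Q^{2}\right)$)
$M = \frac{1431}{10}$ ($M = -4 - \left(\frac{2}{5} + \frac{5}{2} - 5^{2} \left(1 + 5\right)\right) = -4 - \left(-150 + \frac{2}{5} + \frac{5}{2}\right) = -4 + \left(150 - \left(\frac{5}{2} + \frac{2}{5}\right)\right) = -4 + \left(150 - \frac{29}{10}\right) = -4 + \frac{1471}{10} = \frac{1431}{10} \approx 143.1$)
$912 M = 912 \cdot \frac{1431}{10} = \frac{652536}{5}$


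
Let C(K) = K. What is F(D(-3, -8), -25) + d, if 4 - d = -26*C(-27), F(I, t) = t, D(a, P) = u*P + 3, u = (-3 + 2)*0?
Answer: -723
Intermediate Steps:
u = 0 (u = -1*0 = 0)
D(a, P) = 3 (D(a, P) = 0*P + 3 = 0 + 3 = 3)
d = -698 (d = 4 - (-26)*(-27) = 4 - 1*702 = 4 - 702 = -698)
F(D(-3, -8), -25) + d = -25 - 698 = -723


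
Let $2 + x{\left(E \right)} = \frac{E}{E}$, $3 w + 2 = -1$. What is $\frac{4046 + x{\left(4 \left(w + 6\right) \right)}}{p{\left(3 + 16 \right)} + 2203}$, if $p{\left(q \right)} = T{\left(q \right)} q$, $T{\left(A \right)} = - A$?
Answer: $\frac{4045}{1842} \approx 2.196$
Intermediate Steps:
$w = -1$ ($w = - \frac{2}{3} + \frac{1}{3} \left(-1\right) = - \frac{2}{3} - \frac{1}{3} = -1$)
$x{\left(E \right)} = -1$ ($x{\left(E \right)} = -2 + \frac{E}{E} = -2 + 1 = -1$)
$p{\left(q \right)} = - q^{2}$ ($p{\left(q \right)} = - q q = - q^{2}$)
$\frac{4046 + x{\left(4 \left(w + 6\right) \right)}}{p{\left(3 + 16 \right)} + 2203} = \frac{4046 - 1}{- \left(3 + 16\right)^{2} + 2203} = \frac{4045}{- 19^{2} + 2203} = \frac{4045}{\left(-1\right) 361 + 2203} = \frac{4045}{-361 + 2203} = \frac{4045}{1842}$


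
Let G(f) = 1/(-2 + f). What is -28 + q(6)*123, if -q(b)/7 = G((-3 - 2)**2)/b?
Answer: -1575/46 ≈ -34.239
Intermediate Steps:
q(b) = -7/(23*b) (q(b) = -7/((-2 + (-3 - 2)**2)*b) = -7/((-2 + (-5)**2)*b) = -7/((-2 + 25)*b) = -7/(23*b))
-28 + q(6)*123 = -28 - 7/23/6*123 = -28 - 7/23*1/6*123 = -28 - 7/138*123 = -28 - 287/46 = -1575/46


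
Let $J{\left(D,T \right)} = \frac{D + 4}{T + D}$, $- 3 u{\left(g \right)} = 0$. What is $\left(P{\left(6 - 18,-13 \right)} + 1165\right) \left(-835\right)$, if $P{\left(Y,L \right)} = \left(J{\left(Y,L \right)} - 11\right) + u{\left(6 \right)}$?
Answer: $- \frac{4819286}{5} \approx -9.6386 \cdot 10^{5}$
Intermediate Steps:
$u{\left(g \right)} = 0$ ($u{\left(g \right)} = \left(- \frac{1}{3}\right) 0 = 0$)
$J{\left(D,T \right)} = \frac{4 + D}{D + T}$
$P{\left(Y,L \right)} = -11 + \frac{4 + Y}{L + Y}$ ($P{\left(Y,L \right)} = \left(\frac{4 + Y}{Y + L} - 11\right) + 0 = \left(\frac{4 + Y}{L + Y} - 11\right) + 0 = \left(-11 + \frac{4 + Y}{L + Y}\right) + 0 = -11 + \frac{4 + Y}{L + Y}$)
$\left(P{\left(6 - 18,-13 \right)} + 1165\right) \left(-835\right) = \left(\frac{4 - -143 - 10 \left(6 - 18\right)}{-13 + \left(6 - 18\right)} + 1165\right) \left(-835\right) = \left(\frac{4 + 143 - 10 \left(6 - 18\right)}{-13 + \left(6 - 18\right)} + 1165\right) \left(-835\right) = \left(\frac{4 + 143 - -120}{-13 - 12} + 1165\right) \left(-835\right) = \left(\frac{4 + 143 + 120}{-25} + 1165\right) \left(-835\right) = \left(\left(- \frac{1}{25}\right) 267 + 1165\right) \left(-835\right) = \left(- \frac{267}{25} + 1165\right) \left(-835\right) = \frac{28858}{25} \left(-835\right) = - \frac{4819286}{5}$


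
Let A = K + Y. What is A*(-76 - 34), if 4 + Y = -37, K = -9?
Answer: 5500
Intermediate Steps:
Y = -41 (Y = -4 - 37 = -41)
A = -50 (A = -9 - 41 = -50)
A*(-76 - 34) = -50*(-76 - 34) = -50*(-110) = 5500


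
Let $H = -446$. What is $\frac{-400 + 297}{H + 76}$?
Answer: $\frac{103}{370} \approx 0.27838$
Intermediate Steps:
$\frac{-400 + 297}{H + 76} = \frac{-400 + 297}{-446 + 76} = - \frac{103}{-370} = \left(-103\right) \left(- \frac{1}{370}\right) = \frac{103}{370}$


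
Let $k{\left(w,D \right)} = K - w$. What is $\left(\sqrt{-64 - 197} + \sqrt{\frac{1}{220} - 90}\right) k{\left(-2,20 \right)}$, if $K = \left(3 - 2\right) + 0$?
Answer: $\frac{3 i \left(\sqrt{1088945} + 330 \sqrt{29}\right)}{110} \approx 76.926 i$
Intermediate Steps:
$K = 1$ ($K = 1 + 0 = 1$)
$k{\left(w,D \right)} = 1 - w$
$\left(\sqrt{-64 - 197} + \sqrt{\frac{1}{220} - 90}\right) k{\left(-2,20 \right)} = \left(\sqrt{-64 - 197} + \sqrt{\frac{1}{220} - 90}\right) \left(1 - -2\right) = \left(\sqrt{-261} + \sqrt{\frac{1}{220} - 90}\right) \left(1 + 2\right) = \left(3 i \sqrt{29} + \sqrt{- \frac{19799}{220}}\right) 3 = \left(3 i \sqrt{29} + \frac{i \sqrt{1088945}}{110}\right) 3 = 9 i \sqrt{29} + \frac{3 i \sqrt{1088945}}{110}$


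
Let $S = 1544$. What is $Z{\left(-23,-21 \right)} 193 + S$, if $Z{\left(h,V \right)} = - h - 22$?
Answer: $1737$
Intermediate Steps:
$Z{\left(h,V \right)} = -22 - h$
$Z{\left(-23,-21 \right)} 193 + S = \left(-22 - -23\right) 193 + 1544 = \left(-22 + 23\right) 193 + 1544 = 1 \cdot 193 + 1544 = 193 + 1544 = 1737$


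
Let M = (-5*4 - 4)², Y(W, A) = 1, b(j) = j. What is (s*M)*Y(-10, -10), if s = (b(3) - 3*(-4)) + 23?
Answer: 21888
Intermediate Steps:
s = 38 (s = (3 - 3*(-4)) + 23 = (3 + 12) + 23 = 15 + 23 = 38)
M = 576 (M = (-20 - 4)² = (-24)² = 576)
(s*M)*Y(-10, -10) = (38*576)*1 = 21888*1 = 21888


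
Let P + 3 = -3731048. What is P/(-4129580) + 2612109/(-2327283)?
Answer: -100176262847/457652444340 ≈ -0.21889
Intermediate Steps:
P = -3731051 (P = -3 - 3731048 = -3731051)
P/(-4129580) + 2612109/(-2327283) = -3731051/(-4129580) + 2612109/(-2327283) = -3731051*(-1/4129580) + 2612109*(-1/2327283) = 3731051/4129580 - 870703/775761 = -100176262847/457652444340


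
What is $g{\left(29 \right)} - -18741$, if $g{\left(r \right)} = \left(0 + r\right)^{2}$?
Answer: $19582$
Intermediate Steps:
$g{\left(r \right)} = r^{2}$
$g{\left(29 \right)} - -18741 = 29^{2} - -18741 = 841 + 18741 = 19582$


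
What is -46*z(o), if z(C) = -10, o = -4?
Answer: 460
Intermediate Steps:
-46*z(o) = -46*(-10) = 460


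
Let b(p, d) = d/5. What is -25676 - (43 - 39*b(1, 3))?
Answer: -128478/5 ≈ -25696.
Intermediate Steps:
b(p, d) = d/5 (b(p, d) = d*(⅕) = d/5)
-25676 - (43 - 39*b(1, 3)) = -25676 - (43 - 39*3/5) = -25676 - (43 - 39*⅗) = -25676 - (43 - 117/5) = -25676 - 1*98/5 = -25676 - 98/5 = -128478/5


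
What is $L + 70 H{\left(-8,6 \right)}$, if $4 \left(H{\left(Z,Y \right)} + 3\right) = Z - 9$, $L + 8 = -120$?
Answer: $- \frac{1271}{2} \approx -635.5$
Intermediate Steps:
$L = -128$ ($L = -8 - 120 = -128$)
$H{\left(Z,Y \right)} = - \frac{21}{4} + \frac{Z}{4}$ ($H{\left(Z,Y \right)} = -3 + \frac{Z - 9}{4} = -3 + \frac{-9 + Z}{4} = -3 + \left(- \frac{9}{4} + \frac{Z}{4}\right) = - \frac{21}{4} + \frac{Z}{4}$)
$L + 70 H{\left(-8,6 \right)} = -128 + 70 \left(- \frac{21}{4} + \frac{1}{4} \left(-8\right)\right) = -128 + 70 \left(- \frac{21}{4} - 2\right) = -128 + 70 \left(- \frac{29}{4}\right) = -128 - \frac{1015}{2} = - \frac{1271}{2}$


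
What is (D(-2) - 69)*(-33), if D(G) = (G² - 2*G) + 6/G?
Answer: 2112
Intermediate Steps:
D(G) = G² - 2*G + 6/G
(D(-2) - 69)*(-33) = ((6 + (-2)²*(-2 - 2))/(-2) - 69)*(-33) = (-(6 + 4*(-4))/2 - 69)*(-33) = (-(6 - 16)/2 - 69)*(-33) = (-½*(-10) - 69)*(-33) = (5 - 69)*(-33) = -64*(-33) = 2112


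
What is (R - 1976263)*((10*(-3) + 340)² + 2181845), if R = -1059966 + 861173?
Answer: -4954657939920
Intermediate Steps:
R = -198793
(R - 1976263)*((10*(-3) + 340)² + 2181845) = (-198793 - 1976263)*((10*(-3) + 340)² + 2181845) = -2175056*((-30 + 340)² + 2181845) = -2175056*(310² + 2181845) = -2175056*(96100 + 2181845) = -2175056*2277945 = -4954657939920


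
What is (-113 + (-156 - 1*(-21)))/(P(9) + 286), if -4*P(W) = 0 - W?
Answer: -992/1153 ≈ -0.86036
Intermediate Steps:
P(W) = W/4 (P(W) = -(0 - W)/4 = -(-1)*W/4 = W/4)
(-113 + (-156 - 1*(-21)))/(P(9) + 286) = (-113 + (-156 - 1*(-21)))/((¼)*9 + 286) = (-113 + (-156 + 21))/(9/4 + 286) = (-113 - 135)/(1153/4) = -248*4/1153 = -992/1153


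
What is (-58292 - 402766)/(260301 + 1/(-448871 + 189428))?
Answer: -59809135347/33766636171 ≈ -1.7712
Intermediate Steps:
(-58292 - 402766)/(260301 + 1/(-448871 + 189428)) = -461058/(260301 + 1/(-259443)) = -461058/(260301 - 1/259443) = -461058/67533272342/259443 = -461058*259443/67533272342 = -59809135347/33766636171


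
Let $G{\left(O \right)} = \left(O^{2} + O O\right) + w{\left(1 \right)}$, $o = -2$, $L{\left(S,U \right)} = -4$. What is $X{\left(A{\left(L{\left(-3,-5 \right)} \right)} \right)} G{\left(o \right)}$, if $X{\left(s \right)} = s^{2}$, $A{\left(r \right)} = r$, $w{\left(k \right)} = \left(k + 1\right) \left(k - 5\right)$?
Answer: $0$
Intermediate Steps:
$w{\left(k \right)} = \left(1 + k\right) \left(-5 + k\right)$
$G{\left(O \right)} = -8 + 2 O^{2}$ ($G{\left(O \right)} = \left(O^{2} + O O\right) - \left(9 - 1\right) = \left(O^{2} + O^{2}\right) - 8 = 2 O^{2} - 8 = -8 + 2 O^{2}$)
$X{\left(A{\left(L{\left(-3,-5 \right)} \right)} \right)} G{\left(o \right)} = \left(-4\right)^{2} \left(-8 + 2 \left(-2\right)^{2}\right) = 16 \left(-8 + 2 \cdot 4\right) = 16 \left(-8 + 8\right) = 16 \cdot 0 = 0$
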